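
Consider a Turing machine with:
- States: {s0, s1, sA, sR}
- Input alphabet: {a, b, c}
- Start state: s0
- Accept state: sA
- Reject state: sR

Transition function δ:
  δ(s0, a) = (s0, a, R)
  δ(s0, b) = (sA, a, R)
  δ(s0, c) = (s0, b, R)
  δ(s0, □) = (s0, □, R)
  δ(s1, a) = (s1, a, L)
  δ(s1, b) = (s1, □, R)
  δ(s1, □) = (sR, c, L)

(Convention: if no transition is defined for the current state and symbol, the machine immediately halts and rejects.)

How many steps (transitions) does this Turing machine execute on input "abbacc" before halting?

Execution trace:
Initial: [s0]abbacc
Step 1: δ(s0, a) = (s0, a, R) → a[s0]bbacc
Step 2: δ(s0, b) = (sA, a, R) → aa[sA]bacc

The machine reaches the accept state sA and halts.

The machine executed 2 steps before halting.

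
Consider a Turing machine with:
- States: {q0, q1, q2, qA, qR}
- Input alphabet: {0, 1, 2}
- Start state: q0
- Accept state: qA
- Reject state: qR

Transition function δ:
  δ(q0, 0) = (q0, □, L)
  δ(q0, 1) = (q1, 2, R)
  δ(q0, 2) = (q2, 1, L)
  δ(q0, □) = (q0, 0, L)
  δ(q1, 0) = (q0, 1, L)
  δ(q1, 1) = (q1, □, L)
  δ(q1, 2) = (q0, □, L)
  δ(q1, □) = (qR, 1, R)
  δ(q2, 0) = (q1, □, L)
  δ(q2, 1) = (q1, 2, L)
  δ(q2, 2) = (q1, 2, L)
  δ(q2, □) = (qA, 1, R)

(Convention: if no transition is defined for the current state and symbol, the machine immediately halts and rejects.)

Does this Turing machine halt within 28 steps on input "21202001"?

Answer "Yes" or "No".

Execution trace:
Initial: [q0]21202001
Step 1: δ(q0, 2) = (q2, 1, L) → [q2]□11202001
Step 2: δ(q2, □) = (qA, 1, R) → 1[qA]11202001

The machine reaches the accept state qA and halts.
The machine halted after 2 steps (within the 28-step bound).

Answer: Yes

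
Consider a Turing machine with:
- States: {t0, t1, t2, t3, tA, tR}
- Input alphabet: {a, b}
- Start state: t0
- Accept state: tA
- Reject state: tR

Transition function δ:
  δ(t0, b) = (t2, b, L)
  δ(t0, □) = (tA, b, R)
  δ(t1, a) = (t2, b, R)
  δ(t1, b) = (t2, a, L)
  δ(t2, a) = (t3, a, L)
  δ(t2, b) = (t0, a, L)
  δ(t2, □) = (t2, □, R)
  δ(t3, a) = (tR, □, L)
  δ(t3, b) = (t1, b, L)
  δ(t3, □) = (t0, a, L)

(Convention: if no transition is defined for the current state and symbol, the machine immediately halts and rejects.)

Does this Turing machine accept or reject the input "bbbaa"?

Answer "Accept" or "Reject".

Execution trace:
Initial: [t0]bbbaa
Step 1: δ(t0, b) = (t2, b, L) → [t2]□bbbaa
Step 2: δ(t2, □) = (t2, □, R) → □[t2]bbbaa
Step 3: δ(t2, b) = (t0, a, L) → [t0]□abbaa
Step 4: δ(t0, □) = (tA, b, R) → b[tA]abbaa

The machine reaches the accept state tA and halts.

Answer: Accept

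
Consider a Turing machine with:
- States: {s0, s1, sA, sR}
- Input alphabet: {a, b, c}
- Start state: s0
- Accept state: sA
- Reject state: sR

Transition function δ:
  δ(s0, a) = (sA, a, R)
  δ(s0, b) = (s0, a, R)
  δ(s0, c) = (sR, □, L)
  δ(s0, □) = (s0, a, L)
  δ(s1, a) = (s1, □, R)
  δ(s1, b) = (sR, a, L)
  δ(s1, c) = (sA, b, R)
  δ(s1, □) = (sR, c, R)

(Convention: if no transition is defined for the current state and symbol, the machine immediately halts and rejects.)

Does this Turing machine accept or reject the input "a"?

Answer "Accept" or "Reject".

Execution trace:
Initial: [s0]a
Step 1: δ(s0, a) = (sA, a, R) → a[sA]□

The machine reaches the accept state sA and halts.

Answer: Accept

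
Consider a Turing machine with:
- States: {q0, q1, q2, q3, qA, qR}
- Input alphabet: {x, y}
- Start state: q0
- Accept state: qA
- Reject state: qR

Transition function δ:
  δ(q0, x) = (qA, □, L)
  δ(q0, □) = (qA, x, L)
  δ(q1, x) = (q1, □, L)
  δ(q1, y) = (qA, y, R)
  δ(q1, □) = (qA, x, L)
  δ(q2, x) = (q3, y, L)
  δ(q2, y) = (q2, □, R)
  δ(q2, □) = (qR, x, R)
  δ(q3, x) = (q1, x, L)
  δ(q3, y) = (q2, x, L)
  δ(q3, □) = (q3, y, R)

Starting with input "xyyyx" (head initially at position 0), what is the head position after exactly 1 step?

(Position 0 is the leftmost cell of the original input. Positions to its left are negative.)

Execution trace (head position shown):
Step 0: [q0]xyyyx  (head at position 0)
Step 1: move left → [qA]□□yyyx  (head at position -1)

After 1 step, the head is at position -1.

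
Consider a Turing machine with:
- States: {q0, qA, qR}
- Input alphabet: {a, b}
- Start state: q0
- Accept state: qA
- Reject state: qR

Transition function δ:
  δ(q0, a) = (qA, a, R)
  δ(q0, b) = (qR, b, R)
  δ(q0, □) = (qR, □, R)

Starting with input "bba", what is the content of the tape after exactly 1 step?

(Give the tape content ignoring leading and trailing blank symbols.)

Execution trace:
Initial: [q0]bba
Step 1: δ(q0, b) = (qR, b, R) → b[qR]ba

The machine reaches the reject state qR and halts.

After 1 step, the tape (ignoring leading/trailing blanks) is: bba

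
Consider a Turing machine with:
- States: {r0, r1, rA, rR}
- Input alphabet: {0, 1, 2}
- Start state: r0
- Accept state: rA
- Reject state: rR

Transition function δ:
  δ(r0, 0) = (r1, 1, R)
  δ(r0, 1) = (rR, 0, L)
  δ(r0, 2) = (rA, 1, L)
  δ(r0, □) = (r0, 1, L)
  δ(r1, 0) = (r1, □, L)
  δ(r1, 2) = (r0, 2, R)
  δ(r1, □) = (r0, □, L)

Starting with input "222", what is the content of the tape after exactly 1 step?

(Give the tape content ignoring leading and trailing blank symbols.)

Execution trace:
Initial: [r0]222
Step 1: δ(r0, 2) = (rA, 1, L) → [rA]□122

The machine reaches the accept state rA and halts.

After 1 step, the tape (ignoring leading/trailing blanks) is: 122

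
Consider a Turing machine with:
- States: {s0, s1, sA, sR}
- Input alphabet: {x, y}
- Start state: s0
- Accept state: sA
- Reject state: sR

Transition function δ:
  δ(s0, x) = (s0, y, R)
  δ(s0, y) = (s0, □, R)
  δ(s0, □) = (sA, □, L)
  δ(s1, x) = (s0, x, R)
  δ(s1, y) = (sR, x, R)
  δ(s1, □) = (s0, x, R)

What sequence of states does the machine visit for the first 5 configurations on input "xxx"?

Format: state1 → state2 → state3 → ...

Execution trace:
Initial: [s0]xxx
Step 1: δ(s0, x) = (s0, y, R) → y[s0]xx
Step 2: δ(s0, x) = (s0, y, R) → yy[s0]x
Step 3: δ(s0, x) = (s0, y, R) → yyy[s0]□
Step 4: δ(s0, □) = (sA, □, L) → yy[sA]y□

The machine reaches the accept state sA and halts.

State sequence: s0 → s0 → s0 → s0 → sA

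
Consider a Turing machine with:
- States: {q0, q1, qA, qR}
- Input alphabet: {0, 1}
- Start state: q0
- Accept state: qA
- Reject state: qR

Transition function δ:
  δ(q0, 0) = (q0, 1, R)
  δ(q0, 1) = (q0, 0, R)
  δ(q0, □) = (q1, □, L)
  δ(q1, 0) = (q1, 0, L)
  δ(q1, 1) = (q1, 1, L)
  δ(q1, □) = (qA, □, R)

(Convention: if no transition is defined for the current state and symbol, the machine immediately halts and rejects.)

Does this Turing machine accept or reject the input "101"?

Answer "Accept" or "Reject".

Execution trace:
Initial: [q0]101
Step 1: δ(q0, 1) = (q0, 0, R) → 0[q0]01
Step 2: δ(q0, 0) = (q0, 1, R) → 01[q0]1
Step 3: δ(q0, 1) = (q0, 0, R) → 010[q0]□
Step 4: δ(q0, □) = (q1, □, L) → 01[q1]0□
Step 5: δ(q1, 0) = (q1, 0, L) → 0[q1]10□
Step 6: δ(q1, 1) = (q1, 1, L) → [q1]010□
Step 7: δ(q1, 0) = (q1, 0, L) → [q1]□010□
Step 8: δ(q1, □) = (qA, □, R) → □[qA]010□

The machine reaches the accept state qA and halts.

Answer: Accept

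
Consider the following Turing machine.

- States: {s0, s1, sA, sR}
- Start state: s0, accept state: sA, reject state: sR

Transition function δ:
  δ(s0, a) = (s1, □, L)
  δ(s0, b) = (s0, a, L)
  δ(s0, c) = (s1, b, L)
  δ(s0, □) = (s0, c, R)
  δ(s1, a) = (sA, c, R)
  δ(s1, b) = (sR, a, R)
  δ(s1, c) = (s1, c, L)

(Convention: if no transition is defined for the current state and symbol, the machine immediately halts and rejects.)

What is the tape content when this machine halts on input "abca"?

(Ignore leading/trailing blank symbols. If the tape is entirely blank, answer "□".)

Execution trace:
Initial: [s0]abca
Step 1: δ(s0, a) = (s1, □, L) → [s1]□□bca

No transition is defined for δ(s1, □). By convention the machine halts and rejects.

Final tape (ignoring leading/trailing blanks): bca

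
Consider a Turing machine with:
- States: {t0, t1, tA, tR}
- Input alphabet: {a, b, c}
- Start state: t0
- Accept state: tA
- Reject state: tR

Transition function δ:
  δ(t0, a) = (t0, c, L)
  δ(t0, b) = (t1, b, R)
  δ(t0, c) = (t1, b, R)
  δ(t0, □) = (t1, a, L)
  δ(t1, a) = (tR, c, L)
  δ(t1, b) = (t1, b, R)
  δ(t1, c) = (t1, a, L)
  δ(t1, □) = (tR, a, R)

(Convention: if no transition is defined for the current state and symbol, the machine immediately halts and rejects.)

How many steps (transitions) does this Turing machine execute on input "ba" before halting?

Execution trace:
Initial: [t0]ba
Step 1: δ(t0, b) = (t1, b, R) → b[t1]a
Step 2: δ(t1, a) = (tR, c, L) → [tR]bc

The machine reaches the reject state tR and halts.

The machine executed 2 steps before halting.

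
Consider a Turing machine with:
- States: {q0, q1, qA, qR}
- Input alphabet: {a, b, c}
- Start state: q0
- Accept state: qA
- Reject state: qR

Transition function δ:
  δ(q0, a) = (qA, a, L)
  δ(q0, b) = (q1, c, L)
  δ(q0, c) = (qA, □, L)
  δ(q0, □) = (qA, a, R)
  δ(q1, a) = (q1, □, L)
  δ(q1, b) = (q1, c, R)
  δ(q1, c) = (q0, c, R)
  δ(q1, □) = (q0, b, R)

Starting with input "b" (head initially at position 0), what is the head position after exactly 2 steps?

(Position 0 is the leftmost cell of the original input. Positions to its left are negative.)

Execution trace (head position shown):
Step 0: [q0]b  (head at position 0)
Step 1: move left → [q1]□c  (head at position -1)
Step 2: move right → b[q0]c  (head at position 0)

After 2 steps, the head is at position 0.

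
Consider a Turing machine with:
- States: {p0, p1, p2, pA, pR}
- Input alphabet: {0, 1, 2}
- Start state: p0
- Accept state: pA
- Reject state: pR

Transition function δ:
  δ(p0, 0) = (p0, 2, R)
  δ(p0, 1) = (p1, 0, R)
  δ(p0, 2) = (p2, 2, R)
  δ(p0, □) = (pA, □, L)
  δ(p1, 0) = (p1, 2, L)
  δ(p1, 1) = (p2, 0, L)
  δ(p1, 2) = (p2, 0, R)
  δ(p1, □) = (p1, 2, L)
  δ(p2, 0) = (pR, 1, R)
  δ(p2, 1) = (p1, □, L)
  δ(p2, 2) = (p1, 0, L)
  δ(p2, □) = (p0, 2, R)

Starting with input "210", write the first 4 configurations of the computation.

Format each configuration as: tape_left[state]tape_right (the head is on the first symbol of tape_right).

Transitions applied:
Step 1: δ(p0, 2) = (p2, 2, R)
Step 2: δ(p2, 1) = (p1, □, L)
Step 3: δ(p1, 2) = (p2, 0, R)

The first 4 configurations are:
[p0]210 ⊢ 2[p2]10 ⊢ [p1]2□0 ⊢ 0[p2]□0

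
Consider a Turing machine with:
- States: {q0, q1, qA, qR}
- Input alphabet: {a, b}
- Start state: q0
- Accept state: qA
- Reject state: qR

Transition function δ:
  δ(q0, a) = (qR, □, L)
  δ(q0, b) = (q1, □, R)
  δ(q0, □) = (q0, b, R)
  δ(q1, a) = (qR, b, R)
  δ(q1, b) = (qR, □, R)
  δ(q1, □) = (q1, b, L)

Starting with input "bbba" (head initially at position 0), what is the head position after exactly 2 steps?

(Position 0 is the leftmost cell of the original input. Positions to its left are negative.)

Execution trace (head position shown):
Step 0: [q0]bbba  (head at position 0)
Step 1: move right → □[q1]bba  (head at position 1)
Step 2: move right → □□[qR]ba  (head at position 2)

After 2 steps, the head is at position 2.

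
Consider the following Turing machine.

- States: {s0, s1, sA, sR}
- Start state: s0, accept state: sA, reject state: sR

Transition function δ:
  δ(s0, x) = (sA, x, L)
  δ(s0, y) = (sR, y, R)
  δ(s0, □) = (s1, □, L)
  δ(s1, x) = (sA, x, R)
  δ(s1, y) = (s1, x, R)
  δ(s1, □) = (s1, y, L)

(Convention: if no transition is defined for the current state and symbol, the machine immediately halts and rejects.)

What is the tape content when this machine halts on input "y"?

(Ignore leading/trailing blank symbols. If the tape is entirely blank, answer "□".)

Execution trace:
Initial: [s0]y
Step 1: δ(s0, y) = (sR, y, R) → y[sR]□

The machine reaches the reject state sR and halts.

Final tape (ignoring leading/trailing blanks): y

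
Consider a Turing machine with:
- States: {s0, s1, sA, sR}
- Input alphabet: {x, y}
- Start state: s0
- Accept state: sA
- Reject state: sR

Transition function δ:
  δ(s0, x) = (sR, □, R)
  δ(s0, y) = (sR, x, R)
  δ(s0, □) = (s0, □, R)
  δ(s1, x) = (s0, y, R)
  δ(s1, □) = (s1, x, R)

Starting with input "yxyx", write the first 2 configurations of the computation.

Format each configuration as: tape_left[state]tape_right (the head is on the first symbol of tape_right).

Transitions applied:
Step 1: δ(s0, y) = (sR, x, R)

The first 2 configurations are:
[s0]yxyx ⊢ x[sR]xyx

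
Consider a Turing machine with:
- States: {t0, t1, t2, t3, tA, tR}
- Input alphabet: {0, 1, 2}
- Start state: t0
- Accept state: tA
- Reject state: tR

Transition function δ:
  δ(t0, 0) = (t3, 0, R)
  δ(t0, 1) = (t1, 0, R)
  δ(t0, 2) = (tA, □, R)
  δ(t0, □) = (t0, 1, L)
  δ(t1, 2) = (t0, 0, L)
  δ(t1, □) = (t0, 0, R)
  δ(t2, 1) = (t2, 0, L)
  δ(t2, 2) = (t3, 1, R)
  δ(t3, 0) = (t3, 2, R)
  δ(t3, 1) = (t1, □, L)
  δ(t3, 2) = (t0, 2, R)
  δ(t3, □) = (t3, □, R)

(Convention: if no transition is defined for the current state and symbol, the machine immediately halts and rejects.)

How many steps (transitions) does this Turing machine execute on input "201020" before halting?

Execution trace:
Initial: [t0]201020
Step 1: δ(t0, 2) = (tA, □, R) → □[tA]01020

The machine reaches the accept state tA and halts.

The machine executed 1 step before halting.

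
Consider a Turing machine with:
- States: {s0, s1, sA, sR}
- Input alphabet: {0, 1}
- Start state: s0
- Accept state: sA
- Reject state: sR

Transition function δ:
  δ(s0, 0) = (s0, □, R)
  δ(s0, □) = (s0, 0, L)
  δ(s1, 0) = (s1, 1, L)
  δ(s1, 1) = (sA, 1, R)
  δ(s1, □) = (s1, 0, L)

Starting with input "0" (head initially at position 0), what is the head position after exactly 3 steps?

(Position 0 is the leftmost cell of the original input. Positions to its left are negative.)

Execution trace (head position shown):
Step 0: [s0]0  (head at position 0)
Step 1: move right → □[s0]□  (head at position 1)
Step 2: move left → [s0]□0  (head at position 0)
Step 3: move left → [s0]□00  (head at position -1)

After 3 steps, the head is at position -1.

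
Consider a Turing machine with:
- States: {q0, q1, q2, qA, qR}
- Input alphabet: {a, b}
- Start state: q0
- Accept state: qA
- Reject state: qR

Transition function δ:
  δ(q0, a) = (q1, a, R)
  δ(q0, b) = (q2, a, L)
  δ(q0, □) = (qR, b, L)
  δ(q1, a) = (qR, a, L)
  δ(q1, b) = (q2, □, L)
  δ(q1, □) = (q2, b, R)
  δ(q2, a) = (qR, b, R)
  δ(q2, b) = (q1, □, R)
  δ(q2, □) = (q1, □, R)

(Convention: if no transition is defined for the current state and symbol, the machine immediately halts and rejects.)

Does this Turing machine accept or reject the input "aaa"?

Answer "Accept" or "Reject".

Execution trace:
Initial: [q0]aaa
Step 1: δ(q0, a) = (q1, a, R) → a[q1]aa
Step 2: δ(q1, a) = (qR, a, L) → [qR]aaa

The machine reaches the reject state qR and halts.

Answer: Reject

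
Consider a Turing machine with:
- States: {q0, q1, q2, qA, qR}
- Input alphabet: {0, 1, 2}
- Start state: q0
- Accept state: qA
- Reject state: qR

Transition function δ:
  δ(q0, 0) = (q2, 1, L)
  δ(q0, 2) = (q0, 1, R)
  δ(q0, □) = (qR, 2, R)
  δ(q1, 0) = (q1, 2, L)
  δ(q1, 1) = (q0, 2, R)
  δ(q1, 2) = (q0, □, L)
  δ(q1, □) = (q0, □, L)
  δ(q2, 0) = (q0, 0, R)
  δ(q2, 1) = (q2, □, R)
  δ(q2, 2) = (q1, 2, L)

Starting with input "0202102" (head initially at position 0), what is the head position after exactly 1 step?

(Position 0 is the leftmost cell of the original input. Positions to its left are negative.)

Execution trace (head position shown):
Step 0: [q0]0202102  (head at position 0)
Step 1: move left → [q2]□1202102  (head at position -1)

After 1 step, the head is at position -1.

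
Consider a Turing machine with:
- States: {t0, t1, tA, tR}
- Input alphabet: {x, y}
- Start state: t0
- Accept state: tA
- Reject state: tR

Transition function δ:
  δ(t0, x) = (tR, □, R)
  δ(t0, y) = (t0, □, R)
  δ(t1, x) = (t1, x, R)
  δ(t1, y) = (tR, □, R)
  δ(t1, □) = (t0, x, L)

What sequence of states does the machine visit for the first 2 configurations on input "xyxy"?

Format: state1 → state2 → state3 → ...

Execution trace:
Initial: [t0]xyxy
Step 1: δ(t0, x) = (tR, □, R) → □[tR]yxy

The machine reaches the reject state tR and halts.

State sequence: t0 → tR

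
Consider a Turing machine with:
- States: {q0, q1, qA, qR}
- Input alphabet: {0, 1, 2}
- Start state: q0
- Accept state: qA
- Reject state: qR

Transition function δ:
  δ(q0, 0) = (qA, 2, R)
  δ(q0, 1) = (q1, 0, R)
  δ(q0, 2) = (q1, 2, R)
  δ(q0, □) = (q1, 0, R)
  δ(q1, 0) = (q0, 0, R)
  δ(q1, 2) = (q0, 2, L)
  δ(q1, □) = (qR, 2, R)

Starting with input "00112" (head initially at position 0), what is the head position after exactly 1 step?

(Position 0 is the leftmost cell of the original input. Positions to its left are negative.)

Execution trace (head position shown):
Step 0: [q0]00112  (head at position 0)
Step 1: move right → 2[qA]0112  (head at position 1)

After 1 step, the head is at position 1.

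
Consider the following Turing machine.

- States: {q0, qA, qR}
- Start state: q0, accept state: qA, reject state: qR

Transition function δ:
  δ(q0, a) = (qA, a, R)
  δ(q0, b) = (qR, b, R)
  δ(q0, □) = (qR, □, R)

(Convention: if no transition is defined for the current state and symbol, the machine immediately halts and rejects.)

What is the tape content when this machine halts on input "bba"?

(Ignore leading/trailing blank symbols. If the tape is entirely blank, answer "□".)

Execution trace:
Initial: [q0]bba
Step 1: δ(q0, b) = (qR, b, R) → b[qR]ba

The machine reaches the reject state qR and halts.

Final tape (ignoring leading/trailing blanks): bba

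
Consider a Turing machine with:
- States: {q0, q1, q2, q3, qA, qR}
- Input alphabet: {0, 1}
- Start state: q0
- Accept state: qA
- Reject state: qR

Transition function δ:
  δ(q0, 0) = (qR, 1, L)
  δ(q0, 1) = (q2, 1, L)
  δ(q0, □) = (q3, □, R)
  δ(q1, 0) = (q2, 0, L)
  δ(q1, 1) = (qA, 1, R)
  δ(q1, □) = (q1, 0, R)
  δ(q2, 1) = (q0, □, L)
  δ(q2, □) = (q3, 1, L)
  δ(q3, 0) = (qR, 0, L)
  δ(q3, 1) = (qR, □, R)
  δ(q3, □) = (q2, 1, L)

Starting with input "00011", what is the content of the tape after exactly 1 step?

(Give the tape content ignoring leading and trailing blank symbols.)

Execution trace:
Initial: [q0]00011
Step 1: δ(q0, 0) = (qR, 1, L) → [qR]□10011

The machine reaches the reject state qR and halts.

After 1 step, the tape (ignoring leading/trailing blanks) is: 10011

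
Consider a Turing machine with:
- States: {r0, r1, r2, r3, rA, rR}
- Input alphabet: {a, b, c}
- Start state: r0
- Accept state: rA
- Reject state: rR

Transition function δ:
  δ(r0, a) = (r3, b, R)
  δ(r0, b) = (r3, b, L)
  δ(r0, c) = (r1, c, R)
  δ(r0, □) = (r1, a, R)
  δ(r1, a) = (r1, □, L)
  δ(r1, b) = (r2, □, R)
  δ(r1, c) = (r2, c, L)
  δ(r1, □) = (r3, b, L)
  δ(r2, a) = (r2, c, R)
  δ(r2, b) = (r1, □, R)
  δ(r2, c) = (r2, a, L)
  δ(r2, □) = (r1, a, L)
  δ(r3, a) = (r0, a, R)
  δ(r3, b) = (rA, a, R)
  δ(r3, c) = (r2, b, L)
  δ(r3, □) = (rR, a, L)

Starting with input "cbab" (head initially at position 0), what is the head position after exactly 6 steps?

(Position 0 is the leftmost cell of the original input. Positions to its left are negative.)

Execution trace (head position shown):
Step 0: [r0]cbab  (head at position 0)
Step 1: move right → c[r1]bab  (head at position 1)
Step 2: move right → c□[r2]ab  (head at position 2)
Step 3: move right → c□c[r2]b  (head at position 3)
Step 4: move right → c□c□[r1]□  (head at position 4)
Step 5: move left → c□c[r3]□b  (head at position 3)
Step 6: move left → c□[rR]cab  (head at position 2)

After 6 steps, the head is at position 2.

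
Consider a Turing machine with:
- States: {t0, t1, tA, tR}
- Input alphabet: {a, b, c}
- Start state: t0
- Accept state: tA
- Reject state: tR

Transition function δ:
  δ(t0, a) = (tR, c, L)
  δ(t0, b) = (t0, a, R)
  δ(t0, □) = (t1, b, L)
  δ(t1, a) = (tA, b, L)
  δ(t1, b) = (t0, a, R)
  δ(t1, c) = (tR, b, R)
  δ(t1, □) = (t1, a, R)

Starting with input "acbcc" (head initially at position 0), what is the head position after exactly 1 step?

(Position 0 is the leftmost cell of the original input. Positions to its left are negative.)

Execution trace (head position shown):
Step 0: [t0]acbcc  (head at position 0)
Step 1: move left → [tR]□ccbcc  (head at position -1)

After 1 step, the head is at position -1.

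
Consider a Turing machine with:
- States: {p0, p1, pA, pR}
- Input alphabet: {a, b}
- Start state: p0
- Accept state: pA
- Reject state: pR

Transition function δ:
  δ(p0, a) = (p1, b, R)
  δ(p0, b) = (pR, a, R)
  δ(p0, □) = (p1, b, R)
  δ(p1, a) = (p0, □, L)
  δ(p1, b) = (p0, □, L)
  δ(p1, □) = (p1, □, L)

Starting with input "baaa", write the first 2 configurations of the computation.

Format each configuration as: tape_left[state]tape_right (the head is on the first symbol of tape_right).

Transitions applied:
Step 1: δ(p0, b) = (pR, a, R)

The first 2 configurations are:
[p0]baaa ⊢ a[pR]aaa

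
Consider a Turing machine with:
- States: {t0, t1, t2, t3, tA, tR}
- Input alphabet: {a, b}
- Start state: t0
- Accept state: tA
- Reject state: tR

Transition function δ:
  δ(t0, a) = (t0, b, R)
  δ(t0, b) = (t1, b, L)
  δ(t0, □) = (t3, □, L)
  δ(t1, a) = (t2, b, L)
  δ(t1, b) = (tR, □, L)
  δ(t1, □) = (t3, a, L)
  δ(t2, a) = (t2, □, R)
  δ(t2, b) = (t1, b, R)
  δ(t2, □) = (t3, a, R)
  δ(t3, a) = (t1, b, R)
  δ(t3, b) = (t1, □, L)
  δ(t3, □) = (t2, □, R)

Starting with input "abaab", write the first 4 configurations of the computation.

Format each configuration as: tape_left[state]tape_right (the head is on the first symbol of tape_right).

Transitions applied:
Step 1: δ(t0, a) = (t0, b, R)
Step 2: δ(t0, b) = (t1, b, L)
Step 3: δ(t1, b) = (tR, □, L)

The first 4 configurations are:
[t0]abaab ⊢ b[t0]baab ⊢ [t1]bbaab ⊢ [tR]□□baab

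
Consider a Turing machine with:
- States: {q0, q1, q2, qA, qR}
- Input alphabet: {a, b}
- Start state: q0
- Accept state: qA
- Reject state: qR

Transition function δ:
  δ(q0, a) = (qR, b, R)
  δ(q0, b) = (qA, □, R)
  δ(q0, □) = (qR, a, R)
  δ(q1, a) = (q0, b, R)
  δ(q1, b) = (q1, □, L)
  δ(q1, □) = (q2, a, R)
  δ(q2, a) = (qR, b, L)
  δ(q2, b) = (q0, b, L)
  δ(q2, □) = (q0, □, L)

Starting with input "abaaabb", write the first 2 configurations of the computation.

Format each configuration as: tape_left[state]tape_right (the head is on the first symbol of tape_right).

Transitions applied:
Step 1: δ(q0, a) = (qR, b, R)

The first 2 configurations are:
[q0]abaaabb ⊢ b[qR]baaabb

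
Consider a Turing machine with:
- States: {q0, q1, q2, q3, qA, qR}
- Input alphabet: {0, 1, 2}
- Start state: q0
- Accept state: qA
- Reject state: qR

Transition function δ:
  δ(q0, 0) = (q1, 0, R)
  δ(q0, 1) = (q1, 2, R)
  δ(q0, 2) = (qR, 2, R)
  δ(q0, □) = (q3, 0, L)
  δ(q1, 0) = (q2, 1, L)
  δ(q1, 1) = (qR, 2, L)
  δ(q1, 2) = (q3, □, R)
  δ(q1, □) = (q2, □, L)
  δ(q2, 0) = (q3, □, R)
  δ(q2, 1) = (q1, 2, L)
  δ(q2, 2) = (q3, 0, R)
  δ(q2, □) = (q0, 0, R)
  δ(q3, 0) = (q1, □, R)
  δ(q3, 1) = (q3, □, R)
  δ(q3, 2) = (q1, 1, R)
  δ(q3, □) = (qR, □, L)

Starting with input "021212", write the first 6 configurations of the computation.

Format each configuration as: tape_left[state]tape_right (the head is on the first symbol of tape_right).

Transitions applied:
Step 1: δ(q0, 0) = (q1, 0, R)
Step 2: δ(q1, 2) = (q3, □, R)
Step 3: δ(q3, 1) = (q3, □, R)
Step 4: δ(q3, 2) = (q1, 1, R)
Step 5: δ(q1, 1) = (qR, 2, L)

The first 6 configurations are:
[q0]021212 ⊢ 0[q1]21212 ⊢ 0□[q3]1212 ⊢ 0□□[q3]212 ⊢ 0□□1[q1]12 ⊢ 0□□[qR]122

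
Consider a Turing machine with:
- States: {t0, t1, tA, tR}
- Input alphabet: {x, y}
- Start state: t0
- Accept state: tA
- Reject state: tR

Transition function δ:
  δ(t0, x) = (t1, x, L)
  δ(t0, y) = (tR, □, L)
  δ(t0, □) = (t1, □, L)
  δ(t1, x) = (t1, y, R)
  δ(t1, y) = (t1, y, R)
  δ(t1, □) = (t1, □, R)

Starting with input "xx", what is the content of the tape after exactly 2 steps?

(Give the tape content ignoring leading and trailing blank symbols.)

Execution trace:
Initial: [t0]xx
Step 1: δ(t0, x) = (t1, x, L) → [t1]□xx
Step 2: δ(t1, □) = (t1, □, R) → □[t1]xx

After 2 steps, the tape (ignoring leading/trailing blanks) is: xx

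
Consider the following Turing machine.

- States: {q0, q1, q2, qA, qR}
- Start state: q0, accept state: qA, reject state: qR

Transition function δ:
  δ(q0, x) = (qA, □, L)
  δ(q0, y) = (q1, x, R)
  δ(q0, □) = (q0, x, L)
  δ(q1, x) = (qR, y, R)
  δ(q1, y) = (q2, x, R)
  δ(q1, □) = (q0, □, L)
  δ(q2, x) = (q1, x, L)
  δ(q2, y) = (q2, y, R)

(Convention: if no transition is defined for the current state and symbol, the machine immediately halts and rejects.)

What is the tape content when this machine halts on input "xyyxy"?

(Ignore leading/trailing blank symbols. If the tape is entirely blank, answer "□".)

Execution trace:
Initial: [q0]xyyxy
Step 1: δ(q0, x) = (qA, □, L) → [qA]□□yyxy

The machine reaches the accept state qA and halts.

Final tape (ignoring leading/trailing blanks): yyxy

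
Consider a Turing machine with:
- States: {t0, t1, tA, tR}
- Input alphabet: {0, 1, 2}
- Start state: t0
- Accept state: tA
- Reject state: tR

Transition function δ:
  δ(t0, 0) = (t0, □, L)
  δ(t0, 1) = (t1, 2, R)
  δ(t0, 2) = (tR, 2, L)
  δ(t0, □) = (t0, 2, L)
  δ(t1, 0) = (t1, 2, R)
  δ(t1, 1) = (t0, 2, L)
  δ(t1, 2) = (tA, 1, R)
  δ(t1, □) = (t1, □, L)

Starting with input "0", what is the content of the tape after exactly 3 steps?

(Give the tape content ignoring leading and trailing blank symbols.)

Execution trace:
Initial: [t0]0
Step 1: δ(t0, 0) = (t0, □, L) → [t0]□□
Step 2: δ(t0, □) = (t0, 2, L) → [t0]□2□
Step 3: δ(t0, □) = (t0, 2, L) → [t0]□22□

After 3 steps, the tape (ignoring leading/trailing blanks) is: 22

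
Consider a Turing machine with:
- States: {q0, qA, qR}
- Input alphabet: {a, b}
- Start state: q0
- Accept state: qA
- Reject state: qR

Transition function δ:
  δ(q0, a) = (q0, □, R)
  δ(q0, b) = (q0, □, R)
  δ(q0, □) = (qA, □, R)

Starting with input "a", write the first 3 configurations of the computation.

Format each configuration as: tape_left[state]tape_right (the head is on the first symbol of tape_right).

Transitions applied:
Step 1: δ(q0, a) = (q0, □, R)
Step 2: δ(q0, □) = (qA, □, R)

The first 3 configurations are:
[q0]a ⊢ □[q0]□ ⊢ □□[qA]□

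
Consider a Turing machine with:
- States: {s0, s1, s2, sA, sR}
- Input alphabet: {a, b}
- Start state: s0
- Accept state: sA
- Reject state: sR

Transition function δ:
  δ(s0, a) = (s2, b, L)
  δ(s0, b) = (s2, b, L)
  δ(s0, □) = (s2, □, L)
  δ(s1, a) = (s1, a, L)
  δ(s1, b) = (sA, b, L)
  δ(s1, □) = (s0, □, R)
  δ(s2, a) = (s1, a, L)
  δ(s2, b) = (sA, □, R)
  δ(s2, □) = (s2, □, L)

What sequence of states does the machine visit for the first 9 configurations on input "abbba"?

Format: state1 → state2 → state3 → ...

Execution trace:
Initial: [s0]abbba
Step 1: δ(s0, a) = (s2, b, L) → [s2]□bbbba
Step 2: δ(s2, □) = (s2, □, L) → [s2]□□bbbba
Step 3: δ(s2, □) = (s2, □, L) → [s2]□□□bbbba
Step 4: δ(s2, □) = (s2, □, L) → [s2]□□□□bbbba
Step 5: δ(s2, □) = (s2, □, L) → [s2]□□□□□bbbba
Step 6: δ(s2, □) = (s2, □, L) → [s2]□□□□□□bbbba
Step 7: δ(s2, □) = (s2, □, L) → [s2]□□□□□□□bbbba
Step 8: δ(s2, □) = (s2, □, L) → [s2]□□□□□□□□bbbba

State sequence: s0 → s2 → s2 → s2 → s2 → s2 → s2 → s2 → s2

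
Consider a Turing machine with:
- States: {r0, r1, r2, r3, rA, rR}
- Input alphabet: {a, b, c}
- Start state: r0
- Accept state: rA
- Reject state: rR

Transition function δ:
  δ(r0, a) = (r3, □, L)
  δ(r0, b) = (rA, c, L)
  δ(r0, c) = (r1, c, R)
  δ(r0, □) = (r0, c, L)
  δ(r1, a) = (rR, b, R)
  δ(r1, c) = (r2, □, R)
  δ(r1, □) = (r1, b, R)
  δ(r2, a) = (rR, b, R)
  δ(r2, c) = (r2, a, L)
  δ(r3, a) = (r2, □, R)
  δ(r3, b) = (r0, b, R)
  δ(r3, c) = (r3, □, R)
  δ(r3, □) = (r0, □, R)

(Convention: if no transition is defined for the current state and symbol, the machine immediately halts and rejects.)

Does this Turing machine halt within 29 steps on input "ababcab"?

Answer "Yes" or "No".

Execution trace:
Initial: [r0]ababcab
Step 1: δ(r0, a) = (r3, □, L) → [r3]□□babcab
Step 2: δ(r3, □) = (r0, □, R) → □[r0]□babcab
Step 3: δ(r0, □) = (r0, c, L) → [r0]□cbabcab
Step 4: δ(r0, □) = (r0, c, L) → [r0]□ccbabcab
Step 5: δ(r0, □) = (r0, c, L) → [r0]□cccbabcab
Step 6: δ(r0, □) = (r0, c, L) → [r0]□ccccbabcab
Step 7: δ(r0, □) = (r0, c, L) → [r0]□cccccbabcab
Step 8: δ(r0, □) = (r0, c, L) → [r0]□ccccccbabcab
Step 9: δ(r0, □) = (r0, c, L) → [r0]□cccccccbabcab
Step 10: δ(r0, □) = (r0, c, L) → [r0]□ccccccccbabcab
Step 11: δ(r0, □) = (r0, c, L) → [r0]□cccccccccbabcab
Step 12: δ(r0, □) = (r0, c, L) → [r0]□ccccccccccbabcab
Step 13: δ(r0, □) = (r0, c, L) → [r0]□cccccccccccbabcab
Step 14: δ(r0, □) = (r0, c, L) → [r0]□ccccccccccccbabcab
Step 15: δ(r0, □) = (r0, c, L) → [r0]□cccccccccccccbabcab
Step 16: δ(r0, □) = (r0, c, L) → [r0]□ccccccccccccccbabcab
Step 17: δ(r0, □) = (r0, c, L) → [r0]□cccccccccccccccbabcab
Step 18: δ(r0, □) = (r0, c, L) → [r0]□ccccccccccccccccbabcab
Step 19: δ(r0, □) = (r0, c, L) → [r0]□cccccccccccccccccbabcab
Step 20: δ(r0, □) = (r0, c, L) → [r0]□ccccccccccccccccccbabcab
Step 21: δ(r0, □) = (r0, c, L) → [r0]□cccccccccccccccccccbabcab
Step 22: δ(r0, □) = (r0, c, L) → [r0]□ccccccccccccccccccccbabcab
Step 23: δ(r0, □) = (r0, c, L) → [r0]□cccccccccccccccccccccbabcab
Step 24: δ(r0, □) = (r0, c, L) → [r0]□ccccccccccccccccccccccbabcab
Step 25: δ(r0, □) = (r0, c, L) → [r0]□cccccccccccccccccccccccbabcab
Step 26: δ(r0, □) = (r0, c, L) → [r0]□ccccccccccccccccccccccccbabcab
Step 27: δ(r0, □) = (r0, c, L) → [r0]□cccccccccccccccccccccccccbabcab
Step 28: δ(r0, □) = (r0, c, L) → [r0]□ccccccccccccccccccccccccccbabcab
Step 29: δ(r0, □) = (r0, c, L) → [r0]□cccccccccccccccccccccccccccbabcab

The machine has not reached a halting state after 29 steps.
The machine did not halt within the 29-step bound.

Answer: No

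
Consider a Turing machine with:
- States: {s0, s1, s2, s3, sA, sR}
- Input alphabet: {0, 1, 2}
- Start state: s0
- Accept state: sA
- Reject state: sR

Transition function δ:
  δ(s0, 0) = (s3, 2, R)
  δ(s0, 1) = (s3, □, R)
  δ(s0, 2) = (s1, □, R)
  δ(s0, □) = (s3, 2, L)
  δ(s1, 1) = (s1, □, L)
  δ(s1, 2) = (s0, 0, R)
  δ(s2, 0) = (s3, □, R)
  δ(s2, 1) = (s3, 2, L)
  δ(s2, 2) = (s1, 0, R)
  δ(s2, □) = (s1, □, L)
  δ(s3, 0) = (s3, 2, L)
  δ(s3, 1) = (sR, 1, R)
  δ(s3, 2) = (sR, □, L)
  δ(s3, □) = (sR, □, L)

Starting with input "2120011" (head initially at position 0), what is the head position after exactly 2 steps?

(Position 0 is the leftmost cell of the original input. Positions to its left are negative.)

Execution trace (head position shown):
Step 0: [s0]2120011  (head at position 0)
Step 1: move right → □[s1]120011  (head at position 1)
Step 2: move left → [s1]□□20011  (head at position 0)

After 2 steps, the head is at position 0.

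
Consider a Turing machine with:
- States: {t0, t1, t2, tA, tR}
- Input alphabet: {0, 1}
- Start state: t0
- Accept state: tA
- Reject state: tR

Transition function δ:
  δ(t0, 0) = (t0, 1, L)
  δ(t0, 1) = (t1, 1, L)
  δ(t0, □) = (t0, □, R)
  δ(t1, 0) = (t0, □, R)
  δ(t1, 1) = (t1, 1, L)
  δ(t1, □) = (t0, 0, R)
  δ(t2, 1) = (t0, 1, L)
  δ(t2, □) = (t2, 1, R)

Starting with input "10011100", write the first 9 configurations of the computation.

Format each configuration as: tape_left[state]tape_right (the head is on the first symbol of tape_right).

Transitions applied:
Step 1: δ(t0, 1) = (t1, 1, L)
Step 2: δ(t1, □) = (t0, 0, R)
Step 3: δ(t0, 1) = (t1, 1, L)
Step 4: δ(t1, 0) = (t0, □, R)
Step 5: δ(t0, 1) = (t1, 1, L)
Step 6: δ(t1, □) = (t0, 0, R)
Step 7: δ(t0, 1) = (t1, 1, L)
Step 8: δ(t1, 0) = (t0, □, R)

The first 9 configurations are:
[t0]10011100 ⊢ [t1]□10011100 ⊢ 0[t0]10011100 ⊢ [t1]010011100 ⊢ □[t0]10011100 ⊢ [t1]□10011100 ⊢ 0[t0]10011100 ⊢ [t1]010011100 ⊢ □[t0]10011100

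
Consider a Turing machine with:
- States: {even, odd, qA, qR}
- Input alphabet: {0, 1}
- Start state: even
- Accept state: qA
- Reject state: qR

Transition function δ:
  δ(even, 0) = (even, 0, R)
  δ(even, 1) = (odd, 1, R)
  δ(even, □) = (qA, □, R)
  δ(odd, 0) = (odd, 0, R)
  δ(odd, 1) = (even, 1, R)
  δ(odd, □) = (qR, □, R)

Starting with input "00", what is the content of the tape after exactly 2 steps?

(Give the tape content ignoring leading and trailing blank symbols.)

Execution trace:
Initial: [even]00
Step 1: δ(even, 0) = (even, 0, R) → 0[even]0
Step 2: δ(even, 0) = (even, 0, R) → 00[even]□

After 2 steps, the tape (ignoring leading/trailing blanks) is: 00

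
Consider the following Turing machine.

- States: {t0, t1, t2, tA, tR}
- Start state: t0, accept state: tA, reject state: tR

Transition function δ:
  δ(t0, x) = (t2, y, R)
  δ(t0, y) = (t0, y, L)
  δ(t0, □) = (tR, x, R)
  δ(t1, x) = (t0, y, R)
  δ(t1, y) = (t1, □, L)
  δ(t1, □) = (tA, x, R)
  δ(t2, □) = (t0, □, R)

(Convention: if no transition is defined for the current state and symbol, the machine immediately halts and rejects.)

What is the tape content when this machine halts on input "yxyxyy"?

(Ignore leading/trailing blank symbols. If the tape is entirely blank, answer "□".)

Execution trace:
Initial: [t0]yxyxyy
Step 1: δ(t0, y) = (t0, y, L) → [t0]□yxyxyy
Step 2: δ(t0, □) = (tR, x, R) → x[tR]yxyxyy

The machine reaches the reject state tR and halts.

Final tape (ignoring leading/trailing blanks): xyxyxyy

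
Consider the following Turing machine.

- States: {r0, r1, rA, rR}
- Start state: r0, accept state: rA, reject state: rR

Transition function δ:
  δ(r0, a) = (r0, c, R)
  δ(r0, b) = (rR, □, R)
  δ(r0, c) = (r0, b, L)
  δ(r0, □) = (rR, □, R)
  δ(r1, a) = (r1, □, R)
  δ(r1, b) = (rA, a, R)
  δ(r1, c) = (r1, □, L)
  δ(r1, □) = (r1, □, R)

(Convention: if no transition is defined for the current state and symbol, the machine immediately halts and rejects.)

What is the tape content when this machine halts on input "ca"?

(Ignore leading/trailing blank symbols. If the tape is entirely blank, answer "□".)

Execution trace:
Initial: [r0]ca
Step 1: δ(r0, c) = (r0, b, L) → [r0]□ba
Step 2: δ(r0, □) = (rR, □, R) → □[rR]ba

The machine reaches the reject state rR and halts.

Final tape (ignoring leading/trailing blanks): ba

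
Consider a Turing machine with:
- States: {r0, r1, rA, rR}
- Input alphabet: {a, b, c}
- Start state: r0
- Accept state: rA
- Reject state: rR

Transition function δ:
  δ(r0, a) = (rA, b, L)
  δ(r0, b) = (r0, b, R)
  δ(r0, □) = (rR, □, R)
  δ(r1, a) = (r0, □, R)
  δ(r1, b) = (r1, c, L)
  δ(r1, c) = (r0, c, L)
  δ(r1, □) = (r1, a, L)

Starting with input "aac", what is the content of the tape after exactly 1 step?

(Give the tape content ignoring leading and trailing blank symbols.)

Execution trace:
Initial: [r0]aac
Step 1: δ(r0, a) = (rA, b, L) → [rA]□bac

The machine reaches the accept state rA and halts.

After 1 step, the tape (ignoring leading/trailing blanks) is: bac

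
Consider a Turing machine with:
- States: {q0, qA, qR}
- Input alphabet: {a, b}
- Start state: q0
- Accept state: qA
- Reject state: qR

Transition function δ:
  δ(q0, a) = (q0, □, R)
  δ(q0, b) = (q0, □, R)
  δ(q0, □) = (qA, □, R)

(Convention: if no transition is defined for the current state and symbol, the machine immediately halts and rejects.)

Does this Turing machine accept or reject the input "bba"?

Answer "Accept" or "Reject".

Execution trace:
Initial: [q0]bba
Step 1: δ(q0, b) = (q0, □, R) → □[q0]ba
Step 2: δ(q0, b) = (q0, □, R) → □□[q0]a
Step 3: δ(q0, a) = (q0, □, R) → □□□[q0]□
Step 4: δ(q0, □) = (qA, □, R) → □□□□[qA]□

The machine reaches the accept state qA and halts.

Answer: Accept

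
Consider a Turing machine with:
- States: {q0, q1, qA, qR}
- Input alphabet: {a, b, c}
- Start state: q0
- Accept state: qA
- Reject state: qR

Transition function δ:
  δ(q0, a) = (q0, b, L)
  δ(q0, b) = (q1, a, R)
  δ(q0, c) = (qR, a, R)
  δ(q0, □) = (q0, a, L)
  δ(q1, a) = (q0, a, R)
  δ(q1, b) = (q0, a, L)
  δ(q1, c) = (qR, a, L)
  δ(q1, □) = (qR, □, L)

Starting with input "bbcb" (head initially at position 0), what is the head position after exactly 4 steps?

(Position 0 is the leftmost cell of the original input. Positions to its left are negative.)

Execution trace (head position shown):
Step 0: [q0]bbcb  (head at position 0)
Step 1: move right → a[q1]bcb  (head at position 1)
Step 2: move left → [q0]aacb  (head at position 0)
Step 3: move left → [q0]□bacb  (head at position -1)
Step 4: move left → [q0]□abacb  (head at position -2)

After 4 steps, the head is at position -2.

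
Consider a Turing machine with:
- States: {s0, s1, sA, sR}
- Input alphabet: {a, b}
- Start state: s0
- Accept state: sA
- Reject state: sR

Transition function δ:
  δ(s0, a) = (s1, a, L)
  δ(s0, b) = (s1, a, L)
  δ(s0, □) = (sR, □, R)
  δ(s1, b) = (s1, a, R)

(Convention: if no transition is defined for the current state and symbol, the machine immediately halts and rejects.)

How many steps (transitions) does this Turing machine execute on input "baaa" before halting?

Execution trace:
Initial: [s0]baaa
Step 1: δ(s0, b) = (s1, a, L) → [s1]□aaaa

No transition is defined for δ(s1, □). By convention the machine halts and rejects.

The machine executed 1 step before halting.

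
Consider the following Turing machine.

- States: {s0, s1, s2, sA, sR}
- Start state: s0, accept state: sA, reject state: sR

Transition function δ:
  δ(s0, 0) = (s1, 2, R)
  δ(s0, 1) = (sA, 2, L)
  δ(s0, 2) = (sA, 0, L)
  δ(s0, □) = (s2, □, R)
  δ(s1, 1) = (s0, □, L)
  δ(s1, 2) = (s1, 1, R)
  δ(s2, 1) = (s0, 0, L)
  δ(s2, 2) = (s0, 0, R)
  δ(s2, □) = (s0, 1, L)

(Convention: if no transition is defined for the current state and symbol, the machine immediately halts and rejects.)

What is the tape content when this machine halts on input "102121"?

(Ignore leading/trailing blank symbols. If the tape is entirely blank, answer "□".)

Execution trace:
Initial: [s0]102121
Step 1: δ(s0, 1) = (sA, 2, L) → [sA]□202121

The machine reaches the accept state sA and halts.

Final tape (ignoring leading/trailing blanks): 202121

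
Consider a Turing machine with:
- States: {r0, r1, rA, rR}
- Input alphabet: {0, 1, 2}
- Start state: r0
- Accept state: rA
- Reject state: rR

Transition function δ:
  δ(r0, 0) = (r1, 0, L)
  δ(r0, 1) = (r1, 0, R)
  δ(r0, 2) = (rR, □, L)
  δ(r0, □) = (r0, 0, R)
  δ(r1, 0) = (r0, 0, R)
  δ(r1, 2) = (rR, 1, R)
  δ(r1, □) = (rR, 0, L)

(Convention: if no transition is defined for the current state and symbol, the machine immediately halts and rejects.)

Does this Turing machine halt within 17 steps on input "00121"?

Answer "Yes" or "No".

Execution trace:
Initial: [r0]00121
Step 1: δ(r0, 0) = (r1, 0, L) → [r1]□00121
Step 2: δ(r1, □) = (rR, 0, L) → [rR]□000121

The machine reaches the reject state rR and halts.
The machine halted after 2 steps (within the 17-step bound).

Answer: Yes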